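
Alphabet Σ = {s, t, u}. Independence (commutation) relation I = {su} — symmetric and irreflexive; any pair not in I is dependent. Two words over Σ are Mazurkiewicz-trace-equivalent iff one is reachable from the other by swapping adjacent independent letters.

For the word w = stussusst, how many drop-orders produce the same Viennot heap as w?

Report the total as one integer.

0(s) covers ∅
1(t) covers 0:s
2(u) covers 1:t
3(s) covers 1:t
4(s) covers 3:s
5(u) covers 2:u
6(s) covers 4:s
7(s) covers 6:s
8(t) covers 5:u, 7:s
floor of heap: 0:s
completions by unplaced set U, small U first (add the entries for U minus each lowest piece of U):
  |U|=1: {8}:1
  |U|=2: {5,8}:1  {7,8}:1
  |U|=3: {2,5,8}:1  {5,7,8}:2  {6,7,8}:1
  |U|=4: {2,5,7,8}:3  {4,6,7,8}:1  {5,6,7,8}:3
  |U|=5: {2,5,6,7,8}:6  {3,4,6,7,8}:1  {4,5,6,7,8}:4
  |U|=6: {2,4,5,6,7,8}:10  {3,4,5,6,7,8}:5
  |U|=7: {2,3,4,5,6,7,8}:15
  start at 0(s): 15

15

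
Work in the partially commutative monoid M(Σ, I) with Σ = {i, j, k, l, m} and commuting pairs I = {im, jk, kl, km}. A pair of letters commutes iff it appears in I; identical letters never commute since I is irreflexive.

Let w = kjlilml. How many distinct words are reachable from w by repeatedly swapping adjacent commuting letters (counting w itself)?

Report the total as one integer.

piece 0:k — minimal
piece 1:j — minimal
piece 2:l rests on {1:j}
piece 3:i rests on {0:k, 2:l}
piece 4:l rests on {3:i}
piece 5:m rests on {4:l}
piece 6:l rests on {5:m}
minimal pieces: {0:k, 1:j}
ways to finish when only these pieces remain (= sum over removing one remaining piece with nothing left below it):
  1 left: {6}→1
  2 left: {5,6}→1
  3 left: {4,5,6}→1
  4 left: {3,4,5,6}→1
  5 left: {0,3,4,5,6}→1  {2,3,4,5,6}→1
  placing 0:k first → 1 extensions
  placing 1:j first → 2 extensions
total linear extensions = 3

3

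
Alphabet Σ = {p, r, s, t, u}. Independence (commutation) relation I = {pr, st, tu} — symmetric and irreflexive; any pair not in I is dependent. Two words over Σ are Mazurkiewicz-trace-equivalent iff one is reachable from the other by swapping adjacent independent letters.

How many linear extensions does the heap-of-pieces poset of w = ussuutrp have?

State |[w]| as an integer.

piece 0:u — minimal
piece 1:s rests on {0:u}
piece 2:s rests on {1:s}
piece 3:u rests on {2:s}
piece 4:u rests on {3:u}
piece 5:t — minimal
piece 6:r rests on {4:u, 5:t}
piece 7:p rests on {4:u, 5:t}
minimal pieces: {0:u, 5:t}
ways to finish when only these pieces remain (= sum over removing one remaining piece with nothing left below it):
  1 left: {6}→1  {7}→1
  2 left: {6,7}→2
  3 left: {4,6,7}→2  {5,6,7}→2
  4 left: {3,4,6,7}→2  {4,5,6,7}→4
  5 left: {2,3,4,6,7}→2  {3,4,5,6,7}→6
  6 left: {1,2,3,4,6,7}→2  {2,3,4,5,6,7}→8
  placing 0:u first → 10 extensions
  placing 5:t first → 2 extensions
total linear extensions = 12

12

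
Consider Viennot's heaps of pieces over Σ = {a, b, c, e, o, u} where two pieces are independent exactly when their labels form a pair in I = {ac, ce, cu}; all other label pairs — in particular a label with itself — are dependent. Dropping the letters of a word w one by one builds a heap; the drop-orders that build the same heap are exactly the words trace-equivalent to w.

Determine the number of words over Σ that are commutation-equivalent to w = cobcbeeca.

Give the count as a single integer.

4

0(c) covers ∅
1(o) covers 0:c
2(b) covers 1:o
3(c) covers 2:b
4(b) covers 3:c
5(e) covers 4:b
6(e) covers 5:e
7(c) covers 4:b
8(a) covers 6:e
floor of heap: 0:c
completions by unplaced set U, small U first (add the entries for U minus each lowest piece of U):
  |U|=1: {7}:1  {8}:1
  |U|=2: {6,8}:1  {7,8}:2
  |U|=3: {5,6,8}:1  {6,7,8}:3
  |U|=4: {5,6,7,8}:4
  |U|=5: {4,5,6,7,8}:4
  |U|=6: {3,4,5,6,7,8}:4
  |U|=7: {2,3,4,5,6,7,8}:4
  start at 0(c): 4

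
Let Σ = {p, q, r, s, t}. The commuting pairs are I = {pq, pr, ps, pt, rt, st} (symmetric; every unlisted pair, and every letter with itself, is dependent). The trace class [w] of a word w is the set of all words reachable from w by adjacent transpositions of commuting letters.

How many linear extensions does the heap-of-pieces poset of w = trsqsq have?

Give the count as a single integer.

#0=t has no predecessor
#1=r has no predecessor
#2=s depends on [1:r]
#3=q depends on [0:t, 2:s]
#4=s depends on [3:q]
#5=q depends on [4:s]
sources: [0:t, 1:r]
N(rest) = Σ N(rest − s) over sources s of rest; N(one piece) = 1:
  size 1 → [5]=1
  size 2 → [4,5]=1
  size 3 → [3,4,5]=1
  size 4 → [0,3,4,5]=1  [2,3,4,5]=1
  first=0(t) contributes 1
  first=1(r) contributes 2
|[w]| = 3

3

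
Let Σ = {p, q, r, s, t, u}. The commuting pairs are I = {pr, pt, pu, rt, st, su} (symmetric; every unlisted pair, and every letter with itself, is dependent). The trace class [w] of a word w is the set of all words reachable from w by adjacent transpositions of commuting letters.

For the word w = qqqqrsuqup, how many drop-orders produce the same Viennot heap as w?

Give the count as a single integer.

0(q) covers ∅
1(q) covers 0:q
2(q) covers 1:q
3(q) covers 2:q
4(r) covers 3:q
5(s) covers 4:r
6(u) covers 4:r
7(q) covers 5:s, 6:u
8(u) covers 7:q
9(p) covers 7:q
floor of heap: 0:q
completions by unplaced set U, small U first (add the entries for U minus each lowest piece of U):
  |U|=1: {8}:1  {9}:1
  |U|=2: {8,9}:2
  |U|=3: {7,8,9}:2
  |U|=4: {5,7,8,9}:2  {6,7,8,9}:2
  |U|=5: {5,6,7,8,9}:4
  |U|=6: {4,5,6,7,8,9}:4
  |U|=7: {3,4,5,6,7,8,9}:4
  |U|=8: {2,3,4,5,6,7,8,9}:4
  start at 0(q): 4

4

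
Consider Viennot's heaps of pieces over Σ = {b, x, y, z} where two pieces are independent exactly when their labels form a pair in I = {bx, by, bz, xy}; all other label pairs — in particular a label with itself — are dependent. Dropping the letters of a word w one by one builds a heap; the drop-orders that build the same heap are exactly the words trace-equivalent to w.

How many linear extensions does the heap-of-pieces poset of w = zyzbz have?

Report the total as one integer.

5

0(z) covers ∅
1(y) covers 0:z
2(z) covers 1:y
3(b) covers ∅
4(z) covers 2:z
floor of heap: 0:z, 3:b
completions by unplaced set U, small U first (add the entries for U minus each lowest piece of U):
  |U|=1: {3}:1  {4}:1
  |U|=2: {2,4}:1  {3,4}:2
  |U|=3: {1,2,4}:1  {2,3,4}:3
  start at 0(z): 4
  start at 3(b): 1
sum over floor = 5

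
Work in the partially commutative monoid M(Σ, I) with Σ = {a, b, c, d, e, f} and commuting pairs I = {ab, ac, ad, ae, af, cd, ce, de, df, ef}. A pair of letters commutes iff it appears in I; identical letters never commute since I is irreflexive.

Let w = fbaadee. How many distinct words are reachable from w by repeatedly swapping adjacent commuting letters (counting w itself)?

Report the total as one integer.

63

#0=f has no predecessor
#1=b depends on [0:f]
#2=a has no predecessor
#3=a depends on [2:a]
#4=d depends on [1:b]
#5=e depends on [1:b]
#6=e depends on [5:e]
sources: [0:f, 2:a]
N(rest) = Σ N(rest − s) over sources s of rest; N(one piece) = 1:
  size 1 → [3]=1  [4]=1  [6]=1
  size 2 → [2,3]=1  [3,4]=2  [3,6]=2  [4,6]=2  [5,6]=1
  size 3 → [2,3,4]=3  [2,3,6]=3  [3,4,6]=6  [3,5,6]=3  [4,5,6]=3
  size 4 → [1,4,5,6]=3  [2,3,4,6]=12  [2,3,5,6]=6  [3,4,5,6]=12
  size 5 → [0,1,4,5,6]=3  [1,3,4,5,6]=15  [2,3,4,5,6]=30
  first=0(f) contributes 45
  first=2(a) contributes 18
|[w]| = 63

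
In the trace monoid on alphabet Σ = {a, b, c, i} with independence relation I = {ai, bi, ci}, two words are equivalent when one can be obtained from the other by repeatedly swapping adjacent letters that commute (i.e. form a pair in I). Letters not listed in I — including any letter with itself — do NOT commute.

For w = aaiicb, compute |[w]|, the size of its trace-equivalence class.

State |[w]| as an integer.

15

drop 0:a onto floor
drop 1:a onto {0:a}
drop 2:i onto floor
drop 3:i onto {2:i}
drop 4:c onto {1:a}
drop 5:b onto {4:c}
ground layer = {0:a, 2:i}
drop-orders for the pieces not yet dropped (sum over which currently-grounded one goes next):
  1 to go: {3} 1  {5} 1
  2 to go: {2,3} 1  {3,5} 2  {4,5} 1
  3 to go: {1,4,5} 1  {2,3,5} 3  {3,4,5} 3
  4 to go: {0,1,4,5} 1  {1,3,4,5} 4  {2,3,4,5} 6
  if 0:a drops first: 10 orders
  if 2:i drops first: 5 orders
heap linearizations: 15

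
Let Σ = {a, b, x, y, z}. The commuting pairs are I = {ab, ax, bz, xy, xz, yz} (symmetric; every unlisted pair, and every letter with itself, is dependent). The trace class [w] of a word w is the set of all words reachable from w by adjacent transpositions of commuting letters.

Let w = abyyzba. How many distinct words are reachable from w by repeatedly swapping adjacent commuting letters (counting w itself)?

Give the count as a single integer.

16

#0=a has no predecessor
#1=b has no predecessor
#2=y depends on [0:a, 1:b]
#3=y depends on [2:y]
#4=z depends on [0:a]
#5=b depends on [3:y]
#6=a depends on [3:y, 4:z]
sources: [0:a, 1:b]
N(rest) = Σ N(rest − s) over sources s of rest; N(one piece) = 1:
  size 1 → [5]=1  [6]=1
  size 2 → [4,6]=1  [5,6]=2
  size 3 → [3,5,6]=2  [4,5,6]=3
  size 4 → [2,3,5,6]=2  [3,4,5,6]=5
  size 5 → [1,2,3,5,6]=2  [2,3,4,5,6]=7
  first=0(a) contributes 9
  first=1(b) contributes 7
|[w]| = 16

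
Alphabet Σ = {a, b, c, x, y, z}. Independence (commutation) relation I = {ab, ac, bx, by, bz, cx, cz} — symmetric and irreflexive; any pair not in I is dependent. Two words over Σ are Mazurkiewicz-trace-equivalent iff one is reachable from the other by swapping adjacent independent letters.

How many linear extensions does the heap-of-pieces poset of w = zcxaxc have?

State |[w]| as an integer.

15

drop 0:z onto floor
drop 1:c onto floor
drop 2:x onto {0:z}
drop 3:a onto {2:x}
drop 4:x onto {3:a}
drop 5:c onto {1:c}
ground layer = {0:z, 1:c}
drop-orders for the pieces not yet dropped (sum over which currently-grounded one goes next):
  1 to go: {4} 1  {5} 1
  2 to go: {1,5} 1  {3,4} 1  {4,5} 2
  3 to go: {1,4,5} 3  {2,3,4} 1  {3,4,5} 3
  4 to go: {0,2,3,4} 1  {1,3,4,5} 6  {2,3,4,5} 4
  if 0:z drops first: 10 orders
  if 1:c drops first: 5 orders
heap linearizations: 15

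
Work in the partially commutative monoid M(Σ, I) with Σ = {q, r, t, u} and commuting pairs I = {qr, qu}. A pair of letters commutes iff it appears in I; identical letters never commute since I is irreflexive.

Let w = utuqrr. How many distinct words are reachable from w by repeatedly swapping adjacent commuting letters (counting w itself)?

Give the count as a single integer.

#0=u has no predecessor
#1=t depends on [0:u]
#2=u depends on [1:t]
#3=q depends on [1:t]
#4=r depends on [2:u]
#5=r depends on [4:r]
sources: [0:u]
N(rest) = Σ N(rest − s) over sources s of rest; N(one piece) = 1:
  size 1 → [3]=1  [5]=1
  size 2 → [3,5]=2  [4,5]=1
  size 3 → [2,4,5]=1  [3,4,5]=3
  size 4 → [2,3,4,5]=4
  first=0(u) contributes 4

4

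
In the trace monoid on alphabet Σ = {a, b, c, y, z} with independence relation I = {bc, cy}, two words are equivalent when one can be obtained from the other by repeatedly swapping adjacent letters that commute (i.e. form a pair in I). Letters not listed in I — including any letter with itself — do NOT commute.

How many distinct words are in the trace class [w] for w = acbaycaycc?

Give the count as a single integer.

piece 0:a — minimal
piece 1:c rests on {0:a}
piece 2:b rests on {0:a}
piece 3:a rests on {1:c, 2:b}
piece 4:y rests on {3:a}
piece 5:c rests on {3:a}
piece 6:a rests on {4:y, 5:c}
piece 7:y rests on {6:a}
piece 8:c rests on {6:a}
piece 9:c rests on {8:c}
minimal pieces: {0:a}
ways to finish when only these pieces remain (= sum over removing one remaining piece with nothing left below it):
  1 left: {7}→1  {9}→1
  2 left: {7,9}→2  {8,9}→1
  3 left: {7,8,9}→3
  4 left: {6,7,8,9}→3
  5 left: {4,6,7,8,9}→3  {5,6,7,8,9}→3
  6 left: {4,5,6,7,8,9}→6
  7 left: {3,4,5,6,7,8,9}→6
  8 left: {1,3,4,5,6,7,8,9}→6  {2,3,4,5,6,7,8,9}→6
  placing 0:a first → 12 extensions

12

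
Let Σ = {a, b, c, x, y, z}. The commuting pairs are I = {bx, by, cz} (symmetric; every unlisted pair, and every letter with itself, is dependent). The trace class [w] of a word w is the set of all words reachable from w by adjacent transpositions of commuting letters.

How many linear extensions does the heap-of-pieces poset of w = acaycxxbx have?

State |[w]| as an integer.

0(a) covers ∅
1(c) covers 0:a
2(a) covers 1:c
3(y) covers 2:a
4(c) covers 3:y
5(x) covers 4:c
6(x) covers 5:x
7(b) covers 4:c
8(x) covers 6:x
floor of heap: 0:a
completions by unplaced set U, small U first (add the entries for U minus each lowest piece of U):
  |U|=1: {7}:1  {8}:1
  |U|=2: {6,8}:1  {7,8}:2
  |U|=3: {5,6,8}:1  {6,7,8}:3
  |U|=4: {5,6,7,8}:4
  |U|=5: {4,5,6,7,8}:4
  |U|=6: {3,4,5,6,7,8}:4
  |U|=7: {2,3,4,5,6,7,8}:4
  start at 0(a): 4

4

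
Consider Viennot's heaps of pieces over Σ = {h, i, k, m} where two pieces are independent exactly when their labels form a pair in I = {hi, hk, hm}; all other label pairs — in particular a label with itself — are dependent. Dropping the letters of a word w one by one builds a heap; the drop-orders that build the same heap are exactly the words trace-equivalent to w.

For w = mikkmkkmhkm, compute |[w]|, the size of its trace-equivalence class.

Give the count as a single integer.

11

#0=m has no predecessor
#1=i depends on [0:m]
#2=k depends on [1:i]
#3=k depends on [2:k]
#4=m depends on [3:k]
#5=k depends on [4:m]
#6=k depends on [5:k]
#7=m depends on [6:k]
#8=h has no predecessor
#9=k depends on [7:m]
#10=m depends on [9:k]
sources: [0:m, 8:h]
N(rest) = Σ N(rest − s) over sources s of rest; N(one piece) = 1:
  size 1 → [8]=1  [10]=1
  size 2 → [8,10]=2  [9,10]=1
  size 3 → [7,9,10]=1  [8,9,10]=3
  size 4 → [6,7,9,10]=1  [7,8,9,10]=4
  size 5 → [5,6,7,9,10]=1  [6,7,8,9,10]=5
  size 6 → [4,5,6,7,9,10]=1  [5,6,7,8,9,10]=6
  size 7 → [3,4,5,6,7,9,10]=1  [4,5,6,7,8,9,10]=7
  size 8 → [2,3,4,5,6,7,9,10]=1  [3,4,5,6,7,8,9,10]=8
  size 9 → [1,2,3,4,5,6,7,9,10]=1  [2,3,4,5,6,7,8,9,10]=9
  first=0(m) contributes 10
  first=8(h) contributes 1
|[w]| = 11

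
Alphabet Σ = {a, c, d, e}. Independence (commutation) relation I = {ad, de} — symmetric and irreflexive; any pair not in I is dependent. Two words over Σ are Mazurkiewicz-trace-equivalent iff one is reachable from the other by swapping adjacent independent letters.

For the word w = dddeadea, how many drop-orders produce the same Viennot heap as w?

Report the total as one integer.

0(d) covers ∅
1(d) covers 0:d
2(d) covers 1:d
3(e) covers ∅
4(a) covers 3:e
5(d) covers 2:d
6(e) covers 4:a
7(a) covers 6:e
floor of heap: 0:d, 3:e
completions by unplaced set U, small U first (add the entries for U minus each lowest piece of U):
  |U|=1: {5}:1  {7}:1
  |U|=2: {2,5}:1  {5,7}:2  {6,7}:1
  |U|=3: {1,2,5}:1  {2,5,7}:3  {4,6,7}:1  {5,6,7}:3
  |U|=4: {0,1,2,5}:1  {1,2,5,7}:4  {2,5,6,7}:6  {3,4,6,7}:1  {4,5,6,7}:4
  |U|=5: {0,1,2,5,7}:5  {1,2,5,6,7}:10  {2,4,5,6,7}:10  {3,4,5,6,7}:5
  |U|=6: {0,1,2,5,6,7}:15  {1,2,4,5,6,7}:20  {2,3,4,5,6,7}:15
  start at 0(d): 35
  start at 3(e): 35
sum over floor = 70

70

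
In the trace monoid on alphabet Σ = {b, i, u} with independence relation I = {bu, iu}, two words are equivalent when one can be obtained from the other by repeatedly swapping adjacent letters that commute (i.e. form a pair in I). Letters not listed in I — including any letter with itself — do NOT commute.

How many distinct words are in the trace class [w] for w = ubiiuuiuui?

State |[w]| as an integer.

piece 0:u — minimal
piece 1:b — minimal
piece 2:i rests on {1:b}
piece 3:i rests on {2:i}
piece 4:u rests on {0:u}
piece 5:u rests on {4:u}
piece 6:i rests on {3:i}
piece 7:u rests on {5:u}
piece 8:u rests on {7:u}
piece 9:i rests on {6:i}
minimal pieces: {0:u, 1:b}
ways to finish when only these pieces remain (= sum over removing one remaining piece with nothing left below it):
  1 left: {8}→1  {9}→1
  2 left: {6,9}→1  {7,8}→1  {8,9}→2
  3 left: {3,6,9}→1  {5,7,8}→1  {6,8,9}→3  {7,8,9}→3
  4 left: {2,3,6,9}→1  {3,6,8,9}→4  {4,5,7,8}→1  {5,7,8,9}→4  {6,7,8,9}→6
  5 left: {0,4,5,7,8}→1  {1,2,3,6,9}→1  {2,3,6,8,9}→5  {3,6,7,8,9}→10  {4,5,7,8,9}→5  {5,6,7,8,9}→10
  6 left: {0,4,5,7,8,9}→6  {1,2,3,6,8,9}→6  {2,3,6,7,8,9}→15  {3,5,6,7,8,9}→20  {4,5,6,7,8,9}→15
  7 left: {0,4,5,6,7,8,9}→21  {1,2,3,6,7,8,9}→21  {2,3,5,6,7,8,9}→35  {3,4,5,6,7,8,9}→35
  8 left: {0,3,4,5,6,7,8,9}→56  {1,2,3,5,6,7,8,9}→56  {2,3,4,5,6,7,8,9}→70
  placing 0:u first → 126 extensions
  placing 1:b first → 126 extensions
total linear extensions = 252

252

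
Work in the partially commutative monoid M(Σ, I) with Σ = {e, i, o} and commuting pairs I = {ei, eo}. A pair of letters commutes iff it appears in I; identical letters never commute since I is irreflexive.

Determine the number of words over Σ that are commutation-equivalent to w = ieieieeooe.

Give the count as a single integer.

252

piece 0:i — minimal
piece 1:e — minimal
piece 2:i rests on {0:i}
piece 3:e rests on {1:e}
piece 4:i rests on {2:i}
piece 5:e rests on {3:e}
piece 6:e rests on {5:e}
piece 7:o rests on {4:i}
piece 8:o rests on {7:o}
piece 9:e rests on {6:e}
minimal pieces: {0:i, 1:e}
ways to finish when only these pieces remain (= sum over removing one remaining piece with nothing left below it):
  1 left: {8}→1  {9}→1
  2 left: {6,9}→1  {7,8}→1  {8,9}→2
  3 left: {4,7,8}→1  {5,6,9}→1  {6,8,9}→3  {7,8,9}→3
  4 left: {2,4,7,8}→1  {3,5,6,9}→1  {4,7,8,9}→4  {5,6,8,9}→4  {6,7,8,9}→6
  5 left: {0,2,4,7,8}→1  {1,3,5,6,9}→1  {2,4,7,8,9}→5  {3,5,6,8,9}→5  {4,6,7,8,9}→10  {5,6,7,8,9}→10
  6 left: {0,2,4,7,8,9}→6  {1,3,5,6,8,9}→6  {2,4,6,7,8,9}→15  {3,5,6,7,8,9}→15  {4,5,6,7,8,9}→20
  7 left: {0,2,4,6,7,8,9}→21  {1,3,5,6,7,8,9}→21  {2,4,5,6,7,8,9}→35  {3,4,5,6,7,8,9}→35
  8 left: {0,2,4,5,6,7,8,9}→56  {1,3,4,5,6,7,8,9}→56  {2,3,4,5,6,7,8,9}→70
  placing 0:i first → 126 extensions
  placing 1:e first → 126 extensions
total linear extensions = 252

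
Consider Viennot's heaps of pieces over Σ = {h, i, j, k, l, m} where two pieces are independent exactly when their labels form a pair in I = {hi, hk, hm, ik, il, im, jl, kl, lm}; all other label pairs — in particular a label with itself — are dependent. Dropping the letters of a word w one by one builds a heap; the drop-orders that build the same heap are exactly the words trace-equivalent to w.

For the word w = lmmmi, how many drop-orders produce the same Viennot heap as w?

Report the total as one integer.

0(l) covers ∅
1(m) covers ∅
2(m) covers 1:m
3(m) covers 2:m
4(i) covers ∅
floor of heap: 0:l, 1:m, 4:i
completions by unplaced set U, small U first (add the entries for U minus each lowest piece of U):
  |U|=1: {0}:1  {3}:1  {4}:1
  |U|=2: {0,3}:2  {0,4}:2  {2,3}:1  {3,4}:2
  |U|=3: {0,2,3}:3  {0,3,4}:6  {1,2,3}:1  {2,3,4}:3
  start at 0(l): 4
  start at 1(m): 12
  start at 4(i): 4
sum over floor = 20

20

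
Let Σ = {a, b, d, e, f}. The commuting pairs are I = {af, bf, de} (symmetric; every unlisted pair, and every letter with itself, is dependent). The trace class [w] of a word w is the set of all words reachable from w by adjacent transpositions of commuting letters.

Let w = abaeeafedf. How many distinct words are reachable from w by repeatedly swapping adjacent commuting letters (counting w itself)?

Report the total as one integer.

piece 0:a — minimal
piece 1:b rests on {0:a}
piece 2:a rests on {1:b}
piece 3:e rests on {2:a}
piece 4:e rests on {3:e}
piece 5:a rests on {4:e}
piece 6:f rests on {4:e}
piece 7:e rests on {5:a, 6:f}
piece 8:d rests on {5:a, 6:f}
piece 9:f rests on {7:e, 8:d}
minimal pieces: {0:a}
ways to finish when only these pieces remain (= sum over removing one remaining piece with nothing left below it):
  1 left: {9}→1
  2 left: {7,9}→1  {8,9}→1
  3 left: {7,8,9}→2
  4 left: {5,7,8,9}→2  {6,7,8,9}→2
  5 left: {5,6,7,8,9}→4
  6 left: {4,5,6,7,8,9}→4
  7 left: {3,4,5,6,7,8,9}→4
  8 left: {2,3,4,5,6,7,8,9}→4
  placing 0:a first → 4 extensions

4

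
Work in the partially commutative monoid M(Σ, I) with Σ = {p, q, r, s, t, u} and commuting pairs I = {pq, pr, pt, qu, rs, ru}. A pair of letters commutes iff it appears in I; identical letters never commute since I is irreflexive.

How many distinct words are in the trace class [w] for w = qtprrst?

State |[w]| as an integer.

#0=q has no predecessor
#1=t depends on [0:q]
#2=p has no predecessor
#3=r depends on [1:t]
#4=r depends on [3:r]
#5=s depends on [1:t, 2:p]
#6=t depends on [4:r, 5:s]
sources: [0:q, 2:p]
N(rest) = Σ N(rest − s) over sources s of rest; N(one piece) = 1:
  size 1 → [6]=1
  size 2 → [4,6]=1  [5,6]=1
  size 3 → [2,5,6]=1  [3,4,6]=1  [4,5,6]=2
  size 4 → [2,4,5,6]=3  [3,4,5,6]=3
  size 5 → [1,3,4,5,6]=3  [2,3,4,5,6]=6
  first=0(q) contributes 9
  first=2(p) contributes 3
|[w]| = 12

12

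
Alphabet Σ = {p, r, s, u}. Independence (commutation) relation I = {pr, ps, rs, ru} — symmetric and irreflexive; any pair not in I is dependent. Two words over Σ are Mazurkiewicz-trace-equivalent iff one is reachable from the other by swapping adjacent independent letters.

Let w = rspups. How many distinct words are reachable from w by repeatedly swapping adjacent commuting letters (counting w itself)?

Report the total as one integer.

0(r) covers ∅
1(s) covers ∅
2(p) covers ∅
3(u) covers 1:s, 2:p
4(p) covers 3:u
5(s) covers 3:u
floor of heap: 0:r, 1:s, 2:p
completions by unplaced set U, small U first (add the entries for U minus each lowest piece of U):
  |U|=1: {0}:1  {4}:1  {5}:1
  |U|=2: {0,4}:2  {0,5}:2  {4,5}:2
  |U|=3: {0,4,5}:6  {3,4,5}:2
  |U|=4: {0,3,4,5}:8  {1,3,4,5}:2  {2,3,4,5}:2
  start at 0(r): 4
  start at 1(s): 10
  start at 2(p): 10
sum over floor = 24

24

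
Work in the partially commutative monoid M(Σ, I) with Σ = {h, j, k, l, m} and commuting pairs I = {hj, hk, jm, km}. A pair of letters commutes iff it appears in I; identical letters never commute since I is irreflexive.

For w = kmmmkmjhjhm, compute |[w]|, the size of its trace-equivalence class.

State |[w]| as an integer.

0(k) covers ∅
1(m) covers ∅
2(m) covers 1:m
3(m) covers 2:m
4(k) covers 0:k
5(m) covers 3:m
6(j) covers 4:k
7(h) covers 5:m
8(j) covers 6:j
9(h) covers 7:h
10(m) covers 9:h
floor of heap: 0:k, 1:m
completions by unplaced set U, small U first (add the entries for U minus each lowest piece of U):
  |U|=1: {8}:1  {10}:1
  |U|=2: {6,8}:1  {8,10}:2  {9,10}:1
  |U|=3: {4,6,8}:1  {6,8,10}:3  {7,9,10}:1  {8,9,10}:3
  |U|=4: {0,4,6,8}:1  {4,6,8,10}:4  {5,7,9,10}:1  {6,8,9,10}:6  {7,8,9,10}:4
  |U|=5: {0,4,6,8,10}:5  {3,5,7,9,10}:1  {4,6,8,9,10}:10  {5,7,8,9,10}:5  {6,7,8,9,10}:10
  |U|=6: {0,4,6,8,9,10}:15  {2,3,5,7,9,10}:1  {3,5,7,8,9,10}:6  {4,6,7,8,9,10}:20  {5,6,7,8,9,10}:15
  |U|=7: {0,4,6,7,8,9,10}:35  {1,2,3,5,7,9,10}:1  {2,3,5,7,8,9,10}:7  {3,5,6,7,8,9,10}:21  {4,5,6,7,8,9,10}:35
  |U|=8: {0,4,5,6,7,8,9,10}:70  {1,2,3,5,7,8,9,10}:8  {2,3,5,6,7,8,9,10}:28  {3,4,5,6,7,8,9,10}:56
  |U|=9: {0,3,4,5,6,7,8,9,10}:126  {1,2,3,5,6,7,8,9,10}:36  {2,3,4,5,6,7,8,9,10}:84
  start at 0(k): 120
  start at 1(m): 210
sum over floor = 330

330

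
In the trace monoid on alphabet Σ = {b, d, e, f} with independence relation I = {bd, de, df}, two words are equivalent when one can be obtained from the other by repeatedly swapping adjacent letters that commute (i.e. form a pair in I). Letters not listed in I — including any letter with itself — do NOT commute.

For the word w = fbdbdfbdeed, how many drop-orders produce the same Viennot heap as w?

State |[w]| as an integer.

piece 0:f — minimal
piece 1:b rests on {0:f}
piece 2:d — minimal
piece 3:b rests on {1:b}
piece 4:d rests on {2:d}
piece 5:f rests on {3:b}
piece 6:b rests on {5:f}
piece 7:d rests on {4:d}
piece 8:e rests on {6:b}
piece 9:e rests on {8:e}
piece 10:d rests on {7:d}
minimal pieces: {0:f, 2:d}
ways to finish when only these pieces remain (= sum over removing one remaining piece with nothing left below it):
  1 left: {9}→1  {10}→1
  2 left: {7,10}→1  {8,9}→1  {9,10}→2
  3 left: {4,7,10}→1  {6,8,9}→1  {7,9,10}→3  {8,9,10}→3
  4 left: {2,4,7,10}→1  {4,7,9,10}→4  {5,6,8,9}→1  {6,8,9,10}→4  {7,8,9,10}→6
  5 left: {2,4,7,9,10}→5  {3,5,6,8,9}→1  {4,7,8,9,10}→10  {5,6,8,9,10}→5  {6,7,8,9,10}→10
  6 left: {1,3,5,6,8,9}→1  {2,4,7,8,9,10}→15  {3,5,6,8,9,10}→6  {4,6,7,8,9,10}→20  {5,6,7,8,9,10}→15
  7 left: {0,1,3,5,6,8,9}→1  {1,3,5,6,8,9,10}→7  {2,4,6,7,8,9,10}→35  {3,5,6,7,8,9,10}→21  {4,5,6,7,8,9,10}→35
  8 left: {0,1,3,5,6,8,9,10}→8  {1,3,5,6,7,8,9,10}→28  {2,4,5,6,7,8,9,10}→70  {3,4,5,6,7,8,9,10}→56
  9 left: {0,1,3,5,6,7,8,9,10}→36  {1,3,4,5,6,7,8,9,10}→84  {2,3,4,5,6,7,8,9,10}→126
  placing 0:f first → 210 extensions
  placing 2:d first → 120 extensions
total linear extensions = 330

330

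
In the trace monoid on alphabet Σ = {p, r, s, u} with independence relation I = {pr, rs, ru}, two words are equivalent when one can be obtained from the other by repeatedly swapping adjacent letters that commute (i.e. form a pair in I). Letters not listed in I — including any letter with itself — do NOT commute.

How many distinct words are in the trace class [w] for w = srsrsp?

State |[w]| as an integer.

drop 0:s onto floor
drop 1:r onto floor
drop 2:s onto {0:s}
drop 3:r onto {1:r}
drop 4:s onto {2:s}
drop 5:p onto {4:s}
ground layer = {0:s, 1:r}
drop-orders for the pieces not yet dropped (sum over which currently-grounded one goes next):
  1 to go: {3} 1  {5} 1
  2 to go: {1,3} 1  {3,5} 2  {4,5} 1
  3 to go: {1,3,5} 3  {2,4,5} 1  {3,4,5} 3
  4 to go: {0,2,4,5} 1  {1,3,4,5} 6  {2,3,4,5} 4
  if 0:s drops first: 10 orders
  if 1:r drops first: 5 orders
heap linearizations: 15

15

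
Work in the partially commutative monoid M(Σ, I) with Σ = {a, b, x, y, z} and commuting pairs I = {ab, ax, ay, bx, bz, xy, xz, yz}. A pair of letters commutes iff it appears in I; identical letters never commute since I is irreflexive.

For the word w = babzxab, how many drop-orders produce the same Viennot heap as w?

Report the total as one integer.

drop 0:b onto floor
drop 1:a onto floor
drop 2:b onto {0:b}
drop 3:z onto {1:a}
drop 4:x onto floor
drop 5:a onto {3:z}
drop 6:b onto {2:b}
ground layer = {0:b, 1:a, 4:x}
drop-orders for the pieces not yet dropped (sum over which currently-grounded one goes next):
  1 to go: {4} 1  {5} 1  {6} 1
  2 to go: {2,6} 1  {3,5} 1  {4,5} 2  {4,6} 2  {5,6} 2
  3 to go: {0,2,6} 1  {1,3,5} 1  {2,4,6} 3  {2,5,6} 3  {3,4,5} 3  {3,5,6} 3  {4,5,6} 6
  4 to go: {0,2,4,6} 4  {0,2,5,6} 4  {1,3,4,5} 4  {1,3,5,6} 4  {2,3,5,6} 6  {2,4,5,6} 12  {3,4,5,6} 12
  5 to go: {0,2,3,5,6} 10  {0,2,4,5,6} 20  {1,2,3,5,6} 10  {1,3,4,5,6} 20  {2,3,4,5,6} 30
  if 0:b drops first: 60 orders
  if 1:a drops first: 60 orders
  if 4:x drops first: 20 orders
heap linearizations: 140

140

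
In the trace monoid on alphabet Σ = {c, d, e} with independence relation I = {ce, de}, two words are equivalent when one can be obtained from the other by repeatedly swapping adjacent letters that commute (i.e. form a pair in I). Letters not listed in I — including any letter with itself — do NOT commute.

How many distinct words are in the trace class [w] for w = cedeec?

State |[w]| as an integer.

20

0(c) covers ∅
1(e) covers ∅
2(d) covers 0:c
3(e) covers 1:e
4(e) covers 3:e
5(c) covers 2:d
floor of heap: 0:c, 1:e
completions by unplaced set U, small U first (add the entries for U minus each lowest piece of U):
  |U|=1: {4}:1  {5}:1
  |U|=2: {2,5}:1  {3,4}:1  {4,5}:2
  |U|=3: {0,2,5}:1  {1,3,4}:1  {2,4,5}:3  {3,4,5}:3
  |U|=4: {0,2,4,5}:4  {1,3,4,5}:4  {2,3,4,5}:6
  start at 0(c): 10
  start at 1(e): 10
sum over floor = 20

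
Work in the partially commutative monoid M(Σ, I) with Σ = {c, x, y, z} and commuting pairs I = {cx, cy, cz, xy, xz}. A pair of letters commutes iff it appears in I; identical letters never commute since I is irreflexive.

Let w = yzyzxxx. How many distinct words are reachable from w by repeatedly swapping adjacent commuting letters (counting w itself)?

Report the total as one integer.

35

piece 0:y — minimal
piece 1:z rests on {0:y}
piece 2:y rests on {1:z}
piece 3:z rests on {2:y}
piece 4:x — minimal
piece 5:x rests on {4:x}
piece 6:x rests on {5:x}
minimal pieces: {0:y, 4:x}
ways to finish when only these pieces remain (= sum over removing one remaining piece with nothing left below it):
  1 left: {3}→1  {6}→1
  2 left: {2,3}→1  {3,6}→2  {5,6}→1
  3 left: {1,2,3}→1  {2,3,6}→3  {3,5,6}→3  {4,5,6}→1
  4 left: {0,1,2,3}→1  {1,2,3,6}→4  {2,3,5,6}→6  {3,4,5,6}→4
  5 left: {0,1,2,3,6}→5  {1,2,3,5,6}→10  {2,3,4,5,6}→10
  placing 0:y first → 20 extensions
  placing 4:x first → 15 extensions
total linear extensions = 35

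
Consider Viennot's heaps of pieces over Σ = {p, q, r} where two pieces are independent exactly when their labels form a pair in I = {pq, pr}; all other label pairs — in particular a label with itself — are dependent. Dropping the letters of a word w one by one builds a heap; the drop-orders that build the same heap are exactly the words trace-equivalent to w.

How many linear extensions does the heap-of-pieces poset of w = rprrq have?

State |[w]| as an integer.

#0=r has no predecessor
#1=p has no predecessor
#2=r depends on [0:r]
#3=r depends on [2:r]
#4=q depends on [3:r]
sources: [0:r, 1:p]
N(rest) = Σ N(rest − s) over sources s of rest; N(one piece) = 1:
  size 1 → [1]=1  [4]=1
  size 2 → [1,4]=2  [3,4]=1
  size 3 → [1,3,4]=3  [2,3,4]=1
  first=0(r) contributes 4
  first=1(p) contributes 1
|[w]| = 5

5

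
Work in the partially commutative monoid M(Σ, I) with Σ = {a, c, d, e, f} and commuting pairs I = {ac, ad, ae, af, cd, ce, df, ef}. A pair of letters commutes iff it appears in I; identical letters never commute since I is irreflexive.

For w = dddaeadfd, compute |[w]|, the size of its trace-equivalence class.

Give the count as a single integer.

0(d) covers ∅
1(d) covers 0:d
2(d) covers 1:d
3(a) covers ∅
4(e) covers 2:d
5(a) covers 3:a
6(d) covers 4:e
7(f) covers ∅
8(d) covers 6:d
floor of heap: 0:d, 3:a, 7:f
completions by unplaced set U, small U first (add the entries for U minus each lowest piece of U):
  |U|=1: {5}:1  {7}:1  {8}:1
  |U|=2: {3,5}:1  {5,7}:2  {5,8}:2  {6,8}:1  {7,8}:2
  |U|=3: {3,5,7}:3  {3,5,8}:3  {4,6,8}:1  {5,6,8}:3  {5,7,8}:6  {6,7,8}:3
  |U|=4: {2,4,6,8}:1  {3,5,6,8}:6  {3,5,7,8}:12  {4,5,6,8}:4  {4,6,7,8}:4  {5,6,7,8}:12
  |U|=5: {1,2,4,6,8}:1  {2,4,5,6,8}:5  {2,4,6,7,8}:5  {3,4,5,6,8}:10  {3,5,6,7,8}:30  {4,5,6,7,8}:20
  |U|=6: {0,1,2,4,6,8}:1  {1,2,4,5,6,8}:6  {1,2,4,6,7,8}:6  {2,3,4,5,6,8}:15  {2,4,5,6,7,8}:30  {3,4,5,6,7,8}:60
  |U|=7: {0,1,2,4,5,6,8}:7  {0,1,2,4,6,7,8}:7  {1,2,3,4,5,6,8}:21  {1,2,4,5,6,7,8}:42  {2,3,4,5,6,7,8}:105
  start at 0(d): 168
  start at 3(a): 56
  start at 7(f): 28
sum over floor = 252

252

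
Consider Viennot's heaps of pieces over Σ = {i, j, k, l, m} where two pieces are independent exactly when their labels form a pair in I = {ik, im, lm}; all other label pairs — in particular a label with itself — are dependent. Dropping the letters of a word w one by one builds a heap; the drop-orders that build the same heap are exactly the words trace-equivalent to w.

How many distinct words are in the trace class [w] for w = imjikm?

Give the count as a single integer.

drop 0:i onto floor
drop 1:m onto floor
drop 2:j onto {0:i, 1:m}
drop 3:i onto {2:j}
drop 4:k onto {2:j}
drop 5:m onto {4:k}
ground layer = {0:i, 1:m}
drop-orders for the pieces not yet dropped (sum over which currently-grounded one goes next):
  1 to go: {3} 1  {5} 1
  2 to go: {3,5} 2  {4,5} 1
  3 to go: {3,4,5} 3
  4 to go: {2,3,4,5} 3
  if 0:i drops first: 3 orders
  if 1:m drops first: 3 orders
heap linearizations: 6

6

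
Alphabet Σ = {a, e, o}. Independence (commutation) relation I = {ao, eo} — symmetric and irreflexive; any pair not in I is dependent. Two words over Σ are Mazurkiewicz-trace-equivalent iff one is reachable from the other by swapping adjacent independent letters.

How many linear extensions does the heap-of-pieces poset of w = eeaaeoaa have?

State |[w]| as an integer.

#0=e has no predecessor
#1=e depends on [0:e]
#2=a depends on [1:e]
#3=a depends on [2:a]
#4=e depends on [3:a]
#5=o has no predecessor
#6=a depends on [4:e]
#7=a depends on [6:a]
sources: [0:e, 5:o]
N(rest) = Σ N(rest − s) over sources s of rest; N(one piece) = 1:
  size 1 → [5]=1  [7]=1
  size 2 → [5,7]=2  [6,7]=1
  size 3 → [4,6,7]=1  [5,6,7]=3
  size 4 → [3,4,6,7]=1  [4,5,6,7]=4
  size 5 → [2,3,4,6,7]=1  [3,4,5,6,7]=5
  size 6 → [1,2,3,4,6,7]=1  [2,3,4,5,6,7]=6
  first=0(e) contributes 7
  first=5(o) contributes 1
|[w]| = 8

8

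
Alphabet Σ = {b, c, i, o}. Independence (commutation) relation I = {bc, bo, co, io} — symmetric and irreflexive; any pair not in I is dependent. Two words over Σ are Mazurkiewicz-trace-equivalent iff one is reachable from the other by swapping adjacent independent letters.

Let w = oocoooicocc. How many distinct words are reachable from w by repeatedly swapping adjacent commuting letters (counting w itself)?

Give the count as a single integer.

462

0(o) covers ∅
1(o) covers 0:o
2(c) covers ∅
3(o) covers 1:o
4(o) covers 3:o
5(o) covers 4:o
6(i) covers 2:c
7(c) covers 6:i
8(o) covers 5:o
9(c) covers 7:c
10(c) covers 9:c
floor of heap: 0:o, 2:c
completions by unplaced set U, small U first (add the entries for U minus each lowest piece of U):
  |U|=1: {8}:1  {10}:1
  |U|=2: {5,8}:1  {8,10}:2  {9,10}:1
  |U|=3: {4,5,8}:1  {5,8,10}:3  {7,9,10}:1  {8,9,10}:3
  |U|=4: {3,4,5,8}:1  {4,5,8,10}:4  {5,8,9,10}:6  {6,7,9,10}:1  {7,8,9,10}:4
  |U|=5: {1,3,4,5,8}:1  {2,6,7,9,10}:1  {3,4,5,8,10}:5  {4,5,8,9,10}:10  {5,7,8,9,10}:10  {6,7,8,9,10}:5
  |U|=6: {0,1,3,4,5,8}:1  {1,3,4,5,8,10}:6  {2,6,7,8,9,10}:6  {3,4,5,8,9,10}:15  {4,5,7,8,9,10}:20  {5,6,7,8,9,10}:15
  |U|=7: {0,1,3,4,5,8,10}:7  {1,3,4,5,8,9,10}:21  {2,5,6,7,8,9,10}:21  {3,4,5,7,8,9,10}:35  {4,5,6,7,8,9,10}:35
  |U|=8: {0,1,3,4,5,8,9,10}:28  {1,3,4,5,7,8,9,10}:56  {2,4,5,6,7,8,9,10}:56  {3,4,5,6,7,8,9,10}:70
  |U|=9: {0,1,3,4,5,7,8,9,10}:84  {1,3,4,5,6,7,8,9,10}:126  {2,3,4,5,6,7,8,9,10}:126
  start at 0(o): 252
  start at 2(c): 210
sum over floor = 462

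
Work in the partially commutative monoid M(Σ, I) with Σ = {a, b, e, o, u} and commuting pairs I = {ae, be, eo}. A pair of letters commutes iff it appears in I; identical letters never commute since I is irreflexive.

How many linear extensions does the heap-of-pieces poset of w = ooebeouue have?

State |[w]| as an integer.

drop 0:o onto floor
drop 1:o onto {0:o}
drop 2:e onto floor
drop 3:b onto {1:o}
drop 4:e onto {2:e}
drop 5:o onto {3:b}
drop 6:u onto {4:e, 5:o}
drop 7:u onto {6:u}
drop 8:e onto {7:u}
ground layer = {0:o, 2:e}
drop-orders for the pieces not yet dropped (sum over which currently-grounded one goes next):
  1 to go: {8} 1
  2 to go: {7,8} 1
  3 to go: {6,7,8} 1
  4 to go: {4,6,7,8} 1  {5,6,7,8} 1
  5 to go: {2,4,6,7,8} 1  {3,5,6,7,8} 1  {4,5,6,7,8} 2
  6 to go: {1,3,5,6,7,8} 1  {2,4,5,6,7,8} 3  {3,4,5,6,7,8} 3
  7 to go: {0,1,3,5,6,7,8} 1  {1,3,4,5,6,7,8} 4  {2,3,4,5,6,7,8} 6
  if 0:o drops first: 10 orders
  if 2:e drops first: 5 orders
heap linearizations: 15

15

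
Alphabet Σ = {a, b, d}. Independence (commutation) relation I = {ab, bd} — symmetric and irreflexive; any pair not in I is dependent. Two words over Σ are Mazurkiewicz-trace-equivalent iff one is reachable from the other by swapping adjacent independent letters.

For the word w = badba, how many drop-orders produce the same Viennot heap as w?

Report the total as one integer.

10

piece 0:b — minimal
piece 1:a — minimal
piece 2:d rests on {1:a}
piece 3:b rests on {0:b}
piece 4:a rests on {2:d}
minimal pieces: {0:b, 1:a}
ways to finish when only these pieces remain (= sum over removing one remaining piece with nothing left below it):
  1 left: {3}→1  {4}→1
  2 left: {0,3}→1  {2,4}→1  {3,4}→2
  3 left: {0,3,4}→3  {1,2,4}→1  {2,3,4}→3
  placing 0:b first → 4 extensions
  placing 1:a first → 6 extensions
total linear extensions = 10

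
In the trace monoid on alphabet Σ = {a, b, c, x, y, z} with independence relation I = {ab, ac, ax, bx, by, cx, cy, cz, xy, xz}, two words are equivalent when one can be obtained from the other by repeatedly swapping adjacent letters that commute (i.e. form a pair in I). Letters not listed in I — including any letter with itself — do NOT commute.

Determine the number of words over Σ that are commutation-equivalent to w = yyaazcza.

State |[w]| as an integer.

piece 0:y — minimal
piece 1:y rests on {0:y}
piece 2:a rests on {1:y}
piece 3:a rests on {2:a}
piece 4:z rests on {3:a}
piece 5:c — minimal
piece 6:z rests on {4:z}
piece 7:a rests on {6:z}
minimal pieces: {0:y, 5:c}
ways to finish when only these pieces remain (= sum over removing one remaining piece with nothing left below it):
  1 left: {5}→1  {7}→1
  2 left: {5,7}→2  {6,7}→1
  3 left: {4,6,7}→1  {5,6,7}→3
  4 left: {3,4,6,7}→1  {4,5,6,7}→4
  5 left: {2,3,4,6,7}→1  {3,4,5,6,7}→5
  6 left: {1,2,3,4,6,7}→1  {2,3,4,5,6,7}→6
  placing 0:y first → 7 extensions
  placing 5:c first → 1 extensions
total linear extensions = 8

8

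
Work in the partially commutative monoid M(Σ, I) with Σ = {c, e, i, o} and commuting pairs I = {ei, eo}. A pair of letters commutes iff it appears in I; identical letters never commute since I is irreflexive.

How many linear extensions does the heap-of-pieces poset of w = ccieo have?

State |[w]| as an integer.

3

#0=c has no predecessor
#1=c depends on [0:c]
#2=i depends on [1:c]
#3=e depends on [1:c]
#4=o depends on [2:i]
sources: [0:c]
N(rest) = Σ N(rest − s) over sources s of rest; N(one piece) = 1:
  size 1 → [3]=1  [4]=1
  size 2 → [2,4]=1  [3,4]=2
  size 3 → [2,3,4]=3
  first=0(c) contributes 3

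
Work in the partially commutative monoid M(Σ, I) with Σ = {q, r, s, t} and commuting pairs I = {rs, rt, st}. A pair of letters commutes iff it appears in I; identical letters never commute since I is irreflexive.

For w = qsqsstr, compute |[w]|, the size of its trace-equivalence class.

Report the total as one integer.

#0=q has no predecessor
#1=s depends on [0:q]
#2=q depends on [1:s]
#3=s depends on [2:q]
#4=s depends on [3:s]
#5=t depends on [2:q]
#6=r depends on [2:q]
sources: [0:q]
N(rest) = Σ N(rest − s) over sources s of rest; N(one piece) = 1:
  size 1 → [4]=1  [5]=1  [6]=1
  size 2 → [3,4]=1  [4,5]=2  [4,6]=2  [5,6]=2
  size 3 → [3,4,5]=3  [3,4,6]=3  [4,5,6]=6
  size 4 → [3,4,5,6]=12
  size 5 → [2,3,4,5,6]=12
  first=0(q) contributes 12

12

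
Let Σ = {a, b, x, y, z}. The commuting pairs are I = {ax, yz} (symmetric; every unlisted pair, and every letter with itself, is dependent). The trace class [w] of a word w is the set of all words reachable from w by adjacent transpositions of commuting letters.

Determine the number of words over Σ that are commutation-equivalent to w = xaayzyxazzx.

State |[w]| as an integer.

piece 0:x — minimal
piece 1:a — minimal
piece 2:a rests on {1:a}
piece 3:y rests on {0:x, 2:a}
piece 4:z rests on {0:x, 2:a}
piece 5:y rests on {3:y}
piece 6:x rests on {4:z, 5:y}
piece 7:a rests on {4:z, 5:y}
piece 8:z rests on {6:x, 7:a}
piece 9:z rests on {8:z}
piece 10:x rests on {9:z}
minimal pieces: {0:x, 1:a}
ways to finish when only these pieces remain (= sum over removing one remaining piece with nothing left below it):
  1 left: {10}→1
  2 left: {9,10}→1
  3 left: {8,9,10}→1
  4 left: {6,8,9,10}→1  {7,8,9,10}→1
  5 left: {6,7,8,9,10}→2
  6 left: {4,6,7,8,9,10}→2  {5,6,7,8,9,10}→2
  7 left: {3,5,6,7,8,9,10}→2  {4,5,6,7,8,9,10}→4
  8 left: {3,4,5,6,7,8,9,10}→6
  9 left: {0,3,4,5,6,7,8,9,10}→6  {2,3,4,5,6,7,8,9,10}→6
  placing 0:x first → 6 extensions
  placing 1:a first → 12 extensions
total linear extensions = 18

18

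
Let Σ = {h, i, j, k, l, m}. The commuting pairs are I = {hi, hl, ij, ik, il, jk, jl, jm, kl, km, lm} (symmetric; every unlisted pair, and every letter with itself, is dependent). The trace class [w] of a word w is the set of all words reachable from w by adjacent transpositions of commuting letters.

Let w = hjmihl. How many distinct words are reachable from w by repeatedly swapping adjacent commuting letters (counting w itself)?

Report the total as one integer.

30

0(h) covers ∅
1(j) covers 0:h
2(m) covers 0:h
3(i) covers 2:m
4(h) covers 1:j, 2:m
5(l) covers ∅
floor of heap: 0:h, 5:l
completions by unplaced set U, small U first (add the entries for U minus each lowest piece of U):
  |U|=1: {3}:1  {4}:1  {5}:1
  |U|=2: {1,4}:1  {3,4}:2  {3,5}:2  {4,5}:2
  |U|=3: {1,3,4}:3  {1,4,5}:3  {2,3,4}:2  {3,4,5}:6
  |U|=4: {1,2,3,4}:5  {1,3,4,5}:12  {2,3,4,5}:8
  start at 0(h): 25
  start at 5(l): 5
sum over floor = 30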